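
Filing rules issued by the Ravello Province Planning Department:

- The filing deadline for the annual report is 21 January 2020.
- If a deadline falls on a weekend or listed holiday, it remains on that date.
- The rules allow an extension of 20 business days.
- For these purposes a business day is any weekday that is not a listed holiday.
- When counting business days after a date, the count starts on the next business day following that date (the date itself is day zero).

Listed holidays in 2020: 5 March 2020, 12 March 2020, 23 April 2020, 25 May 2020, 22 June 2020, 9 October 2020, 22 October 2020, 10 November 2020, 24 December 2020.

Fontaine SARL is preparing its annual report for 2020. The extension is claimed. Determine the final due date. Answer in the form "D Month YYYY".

The statutory due date is 21 January 2020.
21 January 2020 falls on a Tuesday. The rules make no weekend/holiday allowance, so it remains 21 January 2020.
Applying the 20-business-day extension: 20 business days after 21 January 2020 is 18 February 2020.
18 February 2020 is a Tuesday; no weekend or holiday adjustment applies.
So the filing is due 18 February 2020.

18 February 2020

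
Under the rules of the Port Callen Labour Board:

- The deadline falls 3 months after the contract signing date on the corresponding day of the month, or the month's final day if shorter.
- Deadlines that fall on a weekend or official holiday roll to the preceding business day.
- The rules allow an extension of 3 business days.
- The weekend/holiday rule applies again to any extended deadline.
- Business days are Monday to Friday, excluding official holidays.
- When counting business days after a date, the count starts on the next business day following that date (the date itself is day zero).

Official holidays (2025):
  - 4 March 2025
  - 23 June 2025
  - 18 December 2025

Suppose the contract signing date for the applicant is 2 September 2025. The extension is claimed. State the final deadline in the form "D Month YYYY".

5 December 2025

3 months after 2 September 2025, on the same day of the month, is 2 December 2025.
2 December 2025 falls on a Tuesday, which is a business day, so no adjustment is needed.
The 3-business-day extension runs from 2 December 2025 to 5 December 2025.
Since 5 December 2025 is a Friday and not a holiday, the date is unchanged.
Deadline: 5 December 2025.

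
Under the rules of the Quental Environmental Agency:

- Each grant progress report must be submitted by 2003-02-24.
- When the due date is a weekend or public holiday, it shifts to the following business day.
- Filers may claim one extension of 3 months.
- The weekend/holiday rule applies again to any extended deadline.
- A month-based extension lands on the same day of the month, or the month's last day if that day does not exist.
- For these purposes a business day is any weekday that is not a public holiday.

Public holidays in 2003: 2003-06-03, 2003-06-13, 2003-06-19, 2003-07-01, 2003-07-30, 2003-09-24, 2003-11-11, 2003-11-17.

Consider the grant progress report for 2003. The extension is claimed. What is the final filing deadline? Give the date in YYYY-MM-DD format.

Start from the fixed due date, 2003-02-24.
2003-02-24 falls on a Monday, which is a business day, so no adjustment is needed.
Applying the 3 months extension: 3 months after 2003-02-24 is 2003-05-24.
2003-05-24 is a Saturday, so it moves to the next business day, 2003-05-26 (Monday).
So the filing is due 2003-05-26.

2003-05-26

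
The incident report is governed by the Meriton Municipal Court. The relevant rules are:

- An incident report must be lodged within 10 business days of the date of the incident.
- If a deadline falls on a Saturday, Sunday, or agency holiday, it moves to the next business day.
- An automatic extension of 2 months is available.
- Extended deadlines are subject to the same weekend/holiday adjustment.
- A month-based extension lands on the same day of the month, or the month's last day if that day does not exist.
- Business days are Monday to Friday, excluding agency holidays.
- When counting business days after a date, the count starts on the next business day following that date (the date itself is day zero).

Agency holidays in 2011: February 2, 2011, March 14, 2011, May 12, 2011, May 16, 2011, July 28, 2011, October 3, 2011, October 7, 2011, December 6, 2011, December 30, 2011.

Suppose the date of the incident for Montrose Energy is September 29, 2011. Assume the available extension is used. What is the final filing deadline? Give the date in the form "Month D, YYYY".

December 19, 2011

10 business days after September 29, 2011, excluding weekends and holidays, is October 17, 2011.
October 17, 2011 (Monday) is already a business day.
The 2 months extension carries October 17, 2011 to December 17, 2011.
Because December 17, 2011 is a Saturday, the deadline becomes December 19, 2011 (Monday).
So the filing is due December 19, 2011.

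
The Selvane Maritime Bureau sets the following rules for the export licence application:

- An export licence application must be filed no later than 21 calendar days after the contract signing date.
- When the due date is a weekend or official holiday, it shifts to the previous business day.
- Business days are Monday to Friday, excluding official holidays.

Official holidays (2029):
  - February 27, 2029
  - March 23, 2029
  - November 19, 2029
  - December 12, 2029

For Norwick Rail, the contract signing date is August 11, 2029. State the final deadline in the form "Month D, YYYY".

Trigger date August 11, 2029 + 21 calendar days = September 1, 2029.
September 1, 2029 falls on a Saturday. Rolling to the preceding business day gives August 31, 2029, a Friday.
So the filing is due August 31, 2029.

August 31, 2029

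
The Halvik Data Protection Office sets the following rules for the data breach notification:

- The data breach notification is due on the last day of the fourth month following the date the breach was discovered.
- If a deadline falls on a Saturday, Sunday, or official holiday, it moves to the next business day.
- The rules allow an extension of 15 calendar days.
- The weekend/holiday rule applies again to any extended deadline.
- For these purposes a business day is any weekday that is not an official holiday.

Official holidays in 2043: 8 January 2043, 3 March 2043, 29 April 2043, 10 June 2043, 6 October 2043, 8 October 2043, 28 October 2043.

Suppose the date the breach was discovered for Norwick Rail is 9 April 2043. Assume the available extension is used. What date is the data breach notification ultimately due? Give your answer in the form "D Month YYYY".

15 September 2043

4 months after 9 April 2043 is August 2043; that month ends on 31 August 2043.
31 August 2043 is a Monday and not a listed holiday, so it stands.
Applying the 15-calendar-day extension: 31 August 2043 + 15 days = 15 September 2043.
Since 15 September 2043 is a Tuesday and not a holiday, the date is unchanged.
Deadline: 15 September 2043.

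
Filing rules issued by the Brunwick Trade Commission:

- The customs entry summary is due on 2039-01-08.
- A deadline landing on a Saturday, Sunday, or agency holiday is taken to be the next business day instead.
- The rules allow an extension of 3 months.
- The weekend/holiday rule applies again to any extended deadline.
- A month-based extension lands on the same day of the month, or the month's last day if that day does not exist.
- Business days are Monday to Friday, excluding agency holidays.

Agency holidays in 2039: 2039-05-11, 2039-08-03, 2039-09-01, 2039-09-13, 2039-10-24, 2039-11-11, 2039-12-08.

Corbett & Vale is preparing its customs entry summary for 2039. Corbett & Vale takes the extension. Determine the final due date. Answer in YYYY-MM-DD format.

The statutory due date is 2039-01-08.
2039-01-08 is a Saturday, so it moves to the next business day, 2039-01-10 (Monday).
Applying the 3 months extension: 3 months after 2039-01-10 is 2039-04-10.
2039-04-10 is a Sunday, so it moves to the next business day, 2039-04-11 (Monday).
Final deadline: 2039-04-11.

2039-04-11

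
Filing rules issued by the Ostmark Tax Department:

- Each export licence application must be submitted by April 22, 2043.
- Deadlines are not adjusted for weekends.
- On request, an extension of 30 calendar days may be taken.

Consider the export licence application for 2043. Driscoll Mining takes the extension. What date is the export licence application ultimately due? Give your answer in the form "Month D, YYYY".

May 22, 2043

The stated deadline is April 22, 2043.
No adjustment is made for weekends or holidays, so April 22, 2043 stands.
Applying the 30-calendar-day extension: April 22, 2043 + 30 days = May 22, 2043.
May 22, 2043 is a Friday; no weekend or holiday adjustment applies.
Deadline: May 22, 2043.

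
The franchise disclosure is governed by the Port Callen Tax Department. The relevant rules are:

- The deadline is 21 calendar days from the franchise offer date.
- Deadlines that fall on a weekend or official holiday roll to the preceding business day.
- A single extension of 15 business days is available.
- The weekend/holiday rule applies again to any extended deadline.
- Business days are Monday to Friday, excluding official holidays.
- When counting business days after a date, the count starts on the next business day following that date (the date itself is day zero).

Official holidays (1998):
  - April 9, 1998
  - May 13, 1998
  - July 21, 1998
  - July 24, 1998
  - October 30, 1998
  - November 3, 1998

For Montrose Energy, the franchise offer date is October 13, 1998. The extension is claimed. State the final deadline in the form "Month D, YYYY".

November 24, 1998

From October 13, 1998, 21 calendar days later is November 3, 1998.
November 3, 1998 is a listed holiday; the preceding business day is November 2, 1998 (Monday).
Applying the 15-business-day extension: 15 business days after November 2, 1998 is November 24, 1998.
November 24, 1998 falls on a Tuesday, which is a business day, so no adjustment is needed.
So the filing is due November 24, 1998.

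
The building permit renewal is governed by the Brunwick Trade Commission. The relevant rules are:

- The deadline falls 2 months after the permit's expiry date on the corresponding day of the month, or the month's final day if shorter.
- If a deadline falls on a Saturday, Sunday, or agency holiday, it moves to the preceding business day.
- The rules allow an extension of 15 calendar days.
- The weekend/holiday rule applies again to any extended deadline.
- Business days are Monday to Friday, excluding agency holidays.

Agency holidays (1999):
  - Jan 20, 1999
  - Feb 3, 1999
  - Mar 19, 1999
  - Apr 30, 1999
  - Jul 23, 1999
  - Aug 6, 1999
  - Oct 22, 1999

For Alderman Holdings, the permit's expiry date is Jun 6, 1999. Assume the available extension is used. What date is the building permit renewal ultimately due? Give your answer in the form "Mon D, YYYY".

2 months after Jun 6, 1999, on the same day of the month, is Aug 6, 1999.
Aug 6, 1999 is a listed holiday; the preceding business day is Aug 5, 1999 (Thursday).
Add the 15 calendar-day extension to Aug 5, 1999: Aug 20, 1999.
Aug 20, 1999 is a Friday and not a listed holiday, so it stands.
The final due date is Aug 20, 1999.

Aug 20, 1999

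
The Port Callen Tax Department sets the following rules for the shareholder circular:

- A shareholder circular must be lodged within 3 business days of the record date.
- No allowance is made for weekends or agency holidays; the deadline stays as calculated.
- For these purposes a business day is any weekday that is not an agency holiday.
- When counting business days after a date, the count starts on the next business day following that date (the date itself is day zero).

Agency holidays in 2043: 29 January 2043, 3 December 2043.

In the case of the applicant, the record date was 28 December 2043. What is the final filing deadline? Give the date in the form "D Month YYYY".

31 December 2043

Starting the day after 28 December 2043 and counting 3 business days lands on 31 December 2043.
31 December 2043 falls on a Thursday. The rules make no weekend/holiday allowance, so it remains 31 December 2043.
So the filing is due 31 December 2043.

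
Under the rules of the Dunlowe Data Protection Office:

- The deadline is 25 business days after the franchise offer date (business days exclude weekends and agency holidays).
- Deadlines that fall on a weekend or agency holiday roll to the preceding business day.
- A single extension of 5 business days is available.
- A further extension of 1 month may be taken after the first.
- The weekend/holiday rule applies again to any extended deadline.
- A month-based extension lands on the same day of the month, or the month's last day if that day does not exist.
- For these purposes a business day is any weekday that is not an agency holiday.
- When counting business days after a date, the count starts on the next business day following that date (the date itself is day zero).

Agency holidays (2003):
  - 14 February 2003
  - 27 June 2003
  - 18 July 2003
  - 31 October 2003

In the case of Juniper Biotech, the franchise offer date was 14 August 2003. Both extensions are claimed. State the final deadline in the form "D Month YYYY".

Counting 25 business days after 14 August 2003 (skipping weekends and listed holidays) reaches 18 September 2003.
18 September 2003 falls on a Thursday, which is a business day, so no adjustment is needed.
The 5-business-day extension runs from 18 September 2003 to 25 September 2003.
25 September 2003 (Thursday) is already a business day.
Add 1 month to 25 September 2003: 25 October 2003.
25 October 2003 is a Saturday, so it moves to the preceding business day, 24 October 2003 (Friday).
The final due date is 24 October 2003.

24 October 2003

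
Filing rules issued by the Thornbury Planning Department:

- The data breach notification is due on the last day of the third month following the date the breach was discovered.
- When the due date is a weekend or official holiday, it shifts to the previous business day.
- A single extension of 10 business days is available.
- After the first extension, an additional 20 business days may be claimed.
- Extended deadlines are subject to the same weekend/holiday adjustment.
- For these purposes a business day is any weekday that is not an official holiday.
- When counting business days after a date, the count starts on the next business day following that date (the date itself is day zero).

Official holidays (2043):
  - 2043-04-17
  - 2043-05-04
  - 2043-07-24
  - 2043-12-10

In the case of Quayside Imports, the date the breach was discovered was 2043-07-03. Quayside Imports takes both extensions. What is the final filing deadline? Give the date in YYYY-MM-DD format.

3 months after 2043-07-03 falls in October 2043; the last day of that month is 2043-10-31.
Because 2043-10-31 is a Saturday, the deadline becomes 2043-10-30 (Friday).
Applying the 10-business-day extension: 10 business days after 2043-10-30 is 2043-11-13.
2043-11-13 falls on a Friday, which is a business day, so no adjustment is needed.
Applying the 20-business-day extension: 20 business days after 2043-11-13 is 2043-12-14.
2043-12-14 falls on a Monday, which is a business day, so no adjustment is needed.
So the filing is due 2043-12-14.

2043-12-14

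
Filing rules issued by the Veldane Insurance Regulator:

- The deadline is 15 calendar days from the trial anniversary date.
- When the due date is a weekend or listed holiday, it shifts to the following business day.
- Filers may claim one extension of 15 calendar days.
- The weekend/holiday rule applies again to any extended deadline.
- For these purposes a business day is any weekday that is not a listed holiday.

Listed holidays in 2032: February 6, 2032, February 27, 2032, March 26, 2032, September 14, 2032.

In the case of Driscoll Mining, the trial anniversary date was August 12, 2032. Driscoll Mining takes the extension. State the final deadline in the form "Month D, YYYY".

15 calendar days after August 12, 2032 is August 27, 2032.
August 27, 2032 (Friday) is already a business day.
Add the 15 calendar-day extension to August 27, 2032: September 11, 2032.
September 11, 2032 falls on a Saturday. Rolling to the next business day gives September 13, 2032, a Monday.
Final deadline: September 13, 2032.

September 13, 2032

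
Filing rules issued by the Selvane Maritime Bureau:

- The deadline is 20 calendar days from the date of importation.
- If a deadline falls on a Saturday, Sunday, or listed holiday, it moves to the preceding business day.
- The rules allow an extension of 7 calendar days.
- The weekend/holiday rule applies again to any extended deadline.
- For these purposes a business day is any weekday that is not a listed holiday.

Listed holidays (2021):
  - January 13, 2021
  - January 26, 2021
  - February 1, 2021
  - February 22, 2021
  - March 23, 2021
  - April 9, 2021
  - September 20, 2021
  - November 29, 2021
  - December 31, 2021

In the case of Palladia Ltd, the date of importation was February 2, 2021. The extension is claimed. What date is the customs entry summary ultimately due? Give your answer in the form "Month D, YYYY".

Adding 20 calendar days to February 2, 2021 gives February 22, 2021.
February 22, 2021 falls on a listed holiday. Rolling to the preceding business day gives February 19, 2021, a Friday.
The 7-calendar-day extension moves the deadline from February 19, 2021 to February 26, 2021.
Since February 26, 2021 is a Friday and not a holiday, the date is unchanged.
So the filing is due February 26, 2021.

February 26, 2021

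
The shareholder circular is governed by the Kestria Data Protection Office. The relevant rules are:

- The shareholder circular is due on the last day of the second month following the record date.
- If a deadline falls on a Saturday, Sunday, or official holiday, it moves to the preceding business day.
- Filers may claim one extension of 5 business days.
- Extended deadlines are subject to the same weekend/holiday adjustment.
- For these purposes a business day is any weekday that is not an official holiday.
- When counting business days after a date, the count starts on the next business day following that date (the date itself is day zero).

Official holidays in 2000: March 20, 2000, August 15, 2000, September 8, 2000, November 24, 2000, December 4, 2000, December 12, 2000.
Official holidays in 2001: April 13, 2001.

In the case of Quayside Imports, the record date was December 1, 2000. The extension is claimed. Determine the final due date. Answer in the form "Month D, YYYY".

March 7, 2001

2 months after December 1, 2000 falls in February 2001; the last day of that month is February 28, 2001.
Since February 28, 2001 is a Wednesday and not a holiday, the date is unchanged.
Applying the 5-business-day extension: 5 business days after February 28, 2001 is March 7, 2001.
Since March 7, 2001 is a Wednesday and not a holiday, the date is unchanged.
The final due date is March 7, 2001.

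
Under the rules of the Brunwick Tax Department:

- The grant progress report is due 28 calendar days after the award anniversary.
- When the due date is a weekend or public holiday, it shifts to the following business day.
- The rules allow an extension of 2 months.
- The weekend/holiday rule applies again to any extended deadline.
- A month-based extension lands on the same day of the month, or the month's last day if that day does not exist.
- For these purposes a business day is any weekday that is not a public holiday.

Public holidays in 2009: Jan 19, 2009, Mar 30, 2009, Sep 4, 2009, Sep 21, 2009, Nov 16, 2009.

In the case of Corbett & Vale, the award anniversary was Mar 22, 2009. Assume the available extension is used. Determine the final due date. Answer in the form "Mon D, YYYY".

28 calendar days after Mar 22, 2009 is Apr 19, 2009.
Apr 19, 2009 falls on a Sunday. Rolling to the next business day gives Apr 20, 2009, a Monday.
The 2 months extension carries Apr 20, 2009 to Jun 20, 2009.
Jun 20, 2009 is a Saturday, so it moves to the next business day, Jun 22, 2009 (Monday).
Final deadline: Jun 22, 2009.

Jun 22, 2009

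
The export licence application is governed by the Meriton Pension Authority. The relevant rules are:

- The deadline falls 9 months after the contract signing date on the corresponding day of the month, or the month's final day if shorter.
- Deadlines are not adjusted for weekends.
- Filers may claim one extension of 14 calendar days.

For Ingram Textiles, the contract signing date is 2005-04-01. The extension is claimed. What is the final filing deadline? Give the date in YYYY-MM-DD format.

Moving 9 months forward from 2005-04-01 on the corresponding day gives 2006-01-01.
2006-01-01 is a Sunday; no weekend or holiday adjustment applies.
With the 14-day extension, 2006-01-01 becomes 2006-01-15.
2006-01-15 is a Sunday; no weekend or holiday adjustment applies.
So the filing is due 2006-01-15.

2006-01-15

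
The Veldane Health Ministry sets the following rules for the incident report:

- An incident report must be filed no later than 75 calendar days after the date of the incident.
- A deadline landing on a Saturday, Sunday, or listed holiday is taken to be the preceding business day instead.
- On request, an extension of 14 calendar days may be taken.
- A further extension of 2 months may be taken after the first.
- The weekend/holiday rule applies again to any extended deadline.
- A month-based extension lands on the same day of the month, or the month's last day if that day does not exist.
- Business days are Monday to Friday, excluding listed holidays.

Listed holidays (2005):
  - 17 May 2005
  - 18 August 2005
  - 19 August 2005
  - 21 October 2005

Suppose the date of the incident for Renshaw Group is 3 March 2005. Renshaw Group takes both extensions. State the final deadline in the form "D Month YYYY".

Trigger date 3 March 2005 + 75 calendar days = 17 May 2005.
17 May 2005 is a listed holiday, so it moves to the preceding business day, 16 May 2005 (Monday).
With the 14-day extension, 16 May 2005 becomes 30 May 2005.
30 May 2005 (Monday) is already a business day.
Add 2 months to 30 May 2005: 30 July 2005.
30 July 2005 is a Saturday, so it moves to the preceding business day, 29 July 2005 (Friday).
So the filing is due 29 July 2005.

29 July 2005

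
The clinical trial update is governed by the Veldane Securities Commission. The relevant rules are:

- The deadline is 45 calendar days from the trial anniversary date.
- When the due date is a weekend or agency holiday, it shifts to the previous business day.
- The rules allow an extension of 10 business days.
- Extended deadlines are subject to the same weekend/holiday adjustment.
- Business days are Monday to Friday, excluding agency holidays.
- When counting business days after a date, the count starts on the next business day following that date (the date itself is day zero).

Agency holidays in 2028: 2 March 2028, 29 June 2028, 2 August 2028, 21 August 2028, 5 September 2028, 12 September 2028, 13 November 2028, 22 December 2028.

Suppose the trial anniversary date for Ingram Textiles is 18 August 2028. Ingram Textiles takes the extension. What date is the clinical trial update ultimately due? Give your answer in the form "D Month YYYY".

16 October 2028

Trigger date 18 August 2028 + 45 calendar days = 2 October 2028.
2 October 2028 is a Monday and not a listed holiday, so it stands.
Counting 10 further business days from 2 October 2028 reaches 16 October 2028.
16 October 2028 is a Monday and not a listed holiday, so it stands.
Final deadline: 16 October 2028.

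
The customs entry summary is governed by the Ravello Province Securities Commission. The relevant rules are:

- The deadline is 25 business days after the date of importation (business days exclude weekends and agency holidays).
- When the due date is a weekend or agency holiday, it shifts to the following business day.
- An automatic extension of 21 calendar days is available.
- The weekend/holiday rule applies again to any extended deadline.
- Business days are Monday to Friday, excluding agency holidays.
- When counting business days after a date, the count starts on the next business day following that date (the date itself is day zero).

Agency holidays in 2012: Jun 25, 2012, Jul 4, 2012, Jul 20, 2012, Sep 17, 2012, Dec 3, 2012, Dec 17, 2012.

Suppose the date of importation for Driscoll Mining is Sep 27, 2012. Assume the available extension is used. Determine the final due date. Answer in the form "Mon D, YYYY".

Nov 22, 2012

Counting 25 business days after Sep 27, 2012 (skipping weekends and listed holidays) reaches Nov 1, 2012.
Nov 1, 2012 is a Thursday and not a listed holiday, so it stands.
The 21-calendar-day extension moves the deadline from Nov 1, 2012 to Nov 22, 2012.
Since Nov 22, 2012 is a Thursday and not a holiday, the date is unchanged.
The final due date is Nov 22, 2012.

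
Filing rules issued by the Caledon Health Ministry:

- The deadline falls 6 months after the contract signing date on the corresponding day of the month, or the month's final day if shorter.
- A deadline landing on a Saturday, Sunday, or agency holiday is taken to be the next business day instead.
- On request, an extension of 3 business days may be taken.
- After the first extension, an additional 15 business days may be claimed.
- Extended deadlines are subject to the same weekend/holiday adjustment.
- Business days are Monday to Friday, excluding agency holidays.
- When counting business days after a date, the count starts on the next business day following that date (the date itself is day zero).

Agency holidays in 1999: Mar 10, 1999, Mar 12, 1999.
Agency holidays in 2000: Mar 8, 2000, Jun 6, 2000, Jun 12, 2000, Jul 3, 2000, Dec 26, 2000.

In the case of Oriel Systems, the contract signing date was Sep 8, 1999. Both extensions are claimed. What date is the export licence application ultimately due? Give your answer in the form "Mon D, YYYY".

Moving 6 months forward from Sep 8, 1999 on the corresponding day gives Mar 8, 2000.
Mar 8, 2000 is a listed holiday; the next business day is Mar 9, 2000 (Thursday).
The 3-business-day extension runs from Mar 9, 2000 to Mar 14, 2000.
Since Mar 14, 2000 is a Tuesday and not a holiday, the date is unchanged.
Counting 15 further business days from Mar 14, 2000 reaches Apr 4, 2000.
Apr 4, 2000 (Tuesday) is already a business day.
Deadline: Apr 4, 2000.

Apr 4, 2000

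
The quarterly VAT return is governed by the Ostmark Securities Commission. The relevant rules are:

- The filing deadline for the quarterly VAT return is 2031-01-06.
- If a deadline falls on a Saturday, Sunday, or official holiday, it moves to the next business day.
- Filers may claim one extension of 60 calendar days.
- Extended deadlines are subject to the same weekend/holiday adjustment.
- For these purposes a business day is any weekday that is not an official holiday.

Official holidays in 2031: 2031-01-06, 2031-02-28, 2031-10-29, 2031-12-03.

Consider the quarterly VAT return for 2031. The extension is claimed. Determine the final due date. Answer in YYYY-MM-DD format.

Start from the fixed due date, 2031-01-06.
2031-01-06 is a listed holiday, so it moves to the next business day, 2031-01-07 (Tuesday).
The 60-calendar-day extension moves the deadline from 2031-01-07 to 2031-03-08.
2031-03-08 is a Saturday; the next business day is 2031-03-10 (Monday).
Deadline: 2031-03-10.

2031-03-10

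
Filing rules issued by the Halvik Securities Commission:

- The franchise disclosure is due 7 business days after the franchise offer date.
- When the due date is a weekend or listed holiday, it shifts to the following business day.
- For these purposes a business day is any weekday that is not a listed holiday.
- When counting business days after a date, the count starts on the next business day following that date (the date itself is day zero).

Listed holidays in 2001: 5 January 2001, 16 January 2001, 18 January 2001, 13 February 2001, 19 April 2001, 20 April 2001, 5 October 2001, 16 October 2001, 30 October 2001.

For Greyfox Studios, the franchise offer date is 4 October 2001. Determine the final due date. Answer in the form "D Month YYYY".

17 October 2001

Counting 7 business days after 4 October 2001 (skipping weekends and listed holidays) reaches 17 October 2001.
17 October 2001 (Wednesday) is already a business day.
So the filing is due 17 October 2001.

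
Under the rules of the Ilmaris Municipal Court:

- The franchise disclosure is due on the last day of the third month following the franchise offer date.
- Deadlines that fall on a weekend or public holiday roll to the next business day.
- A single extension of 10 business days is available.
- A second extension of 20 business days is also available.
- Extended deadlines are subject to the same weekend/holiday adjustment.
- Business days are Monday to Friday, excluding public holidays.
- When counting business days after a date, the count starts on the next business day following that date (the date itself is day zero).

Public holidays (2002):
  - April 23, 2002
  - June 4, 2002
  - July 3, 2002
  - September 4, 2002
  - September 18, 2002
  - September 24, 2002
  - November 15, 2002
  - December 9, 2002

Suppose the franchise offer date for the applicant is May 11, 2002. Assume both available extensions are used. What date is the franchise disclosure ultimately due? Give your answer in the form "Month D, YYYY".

October 17, 2002

3 months after May 11, 2002 is August 2002; that month ends on August 31, 2002.
Because August 31, 2002 is a Saturday, the deadline becomes September 2, 2002 (Monday).
Counting 10 further business days from September 2, 2002 reaches September 17, 2002.
September 17, 2002 (Tuesday) is already a business day.
Counting 20 further business days from September 17, 2002 reaches October 17, 2002.
Since October 17, 2002 is a Thursday and not a holiday, the date is unchanged.
Final deadline: October 17, 2002.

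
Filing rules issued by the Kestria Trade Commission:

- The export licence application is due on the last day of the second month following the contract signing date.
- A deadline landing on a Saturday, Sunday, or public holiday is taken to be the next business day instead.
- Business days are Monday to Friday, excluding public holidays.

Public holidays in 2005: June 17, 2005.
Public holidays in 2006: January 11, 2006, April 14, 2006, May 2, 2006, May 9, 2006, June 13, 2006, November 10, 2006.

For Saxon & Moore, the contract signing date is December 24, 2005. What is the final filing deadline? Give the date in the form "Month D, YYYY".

2 months after December 24, 2005 falls in February 2006; the last day of that month is February 28, 2006.
Since February 28, 2006 is a Tuesday and not a holiday, the date is unchanged.
Final deadline: February 28, 2006.

February 28, 2006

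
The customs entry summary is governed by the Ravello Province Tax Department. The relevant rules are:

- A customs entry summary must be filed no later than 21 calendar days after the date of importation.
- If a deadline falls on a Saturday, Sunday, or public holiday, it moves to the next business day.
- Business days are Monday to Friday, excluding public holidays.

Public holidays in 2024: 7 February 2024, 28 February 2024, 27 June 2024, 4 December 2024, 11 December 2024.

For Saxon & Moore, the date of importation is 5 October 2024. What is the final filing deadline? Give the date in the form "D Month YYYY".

21 calendar days after 5 October 2024 is 26 October 2024.
26 October 2024 is a Saturday, so it moves to the next business day, 28 October 2024 (Monday).
Deadline: 28 October 2024.

28 October 2024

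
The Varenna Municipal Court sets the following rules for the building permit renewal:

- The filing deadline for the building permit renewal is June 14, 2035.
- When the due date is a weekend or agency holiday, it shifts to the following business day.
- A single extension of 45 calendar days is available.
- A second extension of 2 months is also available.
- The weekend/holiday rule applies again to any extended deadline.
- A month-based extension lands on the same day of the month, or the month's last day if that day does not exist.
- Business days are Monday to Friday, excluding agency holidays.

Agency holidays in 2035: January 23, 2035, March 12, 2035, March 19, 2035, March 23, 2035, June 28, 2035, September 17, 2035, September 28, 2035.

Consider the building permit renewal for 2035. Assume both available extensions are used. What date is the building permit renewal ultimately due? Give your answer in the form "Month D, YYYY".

October 1, 2035

The statutory due date is June 14, 2035.
June 14, 2035 falls on a Thursday, which is a business day, so no adjustment is needed.
The 45-calendar-day extension moves the deadline from June 14, 2035 to July 29, 2035.
July 29, 2035 is a Sunday, so it moves to the next business day, July 30, 2035 (Monday).
Add 2 months to July 30, 2035: September 30, 2035.
September 30, 2035 falls on a Sunday. Rolling to the next business day gives October 1, 2035, a Monday.
Deadline: October 1, 2035.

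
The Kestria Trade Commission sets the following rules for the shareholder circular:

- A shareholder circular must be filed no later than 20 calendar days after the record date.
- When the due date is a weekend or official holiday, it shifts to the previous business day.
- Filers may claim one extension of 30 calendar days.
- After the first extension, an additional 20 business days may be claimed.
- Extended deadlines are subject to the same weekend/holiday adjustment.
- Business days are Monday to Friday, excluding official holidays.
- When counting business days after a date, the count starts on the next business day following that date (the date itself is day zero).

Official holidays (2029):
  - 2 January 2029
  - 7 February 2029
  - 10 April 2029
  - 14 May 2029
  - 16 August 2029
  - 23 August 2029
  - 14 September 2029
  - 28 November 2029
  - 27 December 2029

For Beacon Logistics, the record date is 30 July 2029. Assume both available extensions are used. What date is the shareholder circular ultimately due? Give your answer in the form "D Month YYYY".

12 October 2029

Trigger date 30 July 2029 + 20 calendar days = 19 August 2029.
19 August 2029 is a Sunday, so it moves to the preceding business day, 17 August 2029 (Friday).
With the 30-day extension, 17 August 2029 becomes 16 September 2029.
Because 16 September 2029 is a Sunday, the deadline becomes 13 September 2029 (Thursday).
Counting 20 further business days from 13 September 2029 reaches 12 October 2029.
Since 12 October 2029 is a Friday and not a holiday, the date is unchanged.
The final due date is 12 October 2029.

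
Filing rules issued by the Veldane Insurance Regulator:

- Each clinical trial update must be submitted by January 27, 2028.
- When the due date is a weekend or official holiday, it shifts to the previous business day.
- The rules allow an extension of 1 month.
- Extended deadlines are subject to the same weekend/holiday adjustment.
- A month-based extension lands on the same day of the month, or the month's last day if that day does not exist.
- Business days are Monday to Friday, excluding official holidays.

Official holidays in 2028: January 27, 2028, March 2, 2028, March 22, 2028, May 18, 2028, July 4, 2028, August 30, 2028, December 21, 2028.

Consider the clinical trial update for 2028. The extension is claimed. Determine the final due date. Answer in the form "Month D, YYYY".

February 25, 2028

Start from the fixed due date, January 27, 2028.
January 27, 2028 is a listed holiday, so it moves to the preceding business day, January 26, 2028 (Wednesday).
The 1 month extension carries January 26, 2028 to February 26, 2028.
Because February 26, 2028 is a Saturday, the deadline becomes February 25, 2028 (Friday).
Final deadline: February 25, 2028.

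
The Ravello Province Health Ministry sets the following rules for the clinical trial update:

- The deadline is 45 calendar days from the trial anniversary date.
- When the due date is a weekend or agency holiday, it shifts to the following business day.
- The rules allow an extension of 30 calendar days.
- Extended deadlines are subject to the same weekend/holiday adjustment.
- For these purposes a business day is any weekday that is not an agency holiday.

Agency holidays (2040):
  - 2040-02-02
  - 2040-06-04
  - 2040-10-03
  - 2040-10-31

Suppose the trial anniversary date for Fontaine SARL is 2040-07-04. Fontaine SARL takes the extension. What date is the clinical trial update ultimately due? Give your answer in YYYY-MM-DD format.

Trigger date 2040-07-04 + 45 calendar days = 2040-08-18.
2040-08-18 falls on a Saturday. Rolling to the next business day gives 2040-08-20, a Monday.
Add the 30 calendar-day extension to 2040-08-20: 2040-09-19.
2040-09-19 (Wednesday) is already a business day.
Deadline: 2040-09-19.

2040-09-19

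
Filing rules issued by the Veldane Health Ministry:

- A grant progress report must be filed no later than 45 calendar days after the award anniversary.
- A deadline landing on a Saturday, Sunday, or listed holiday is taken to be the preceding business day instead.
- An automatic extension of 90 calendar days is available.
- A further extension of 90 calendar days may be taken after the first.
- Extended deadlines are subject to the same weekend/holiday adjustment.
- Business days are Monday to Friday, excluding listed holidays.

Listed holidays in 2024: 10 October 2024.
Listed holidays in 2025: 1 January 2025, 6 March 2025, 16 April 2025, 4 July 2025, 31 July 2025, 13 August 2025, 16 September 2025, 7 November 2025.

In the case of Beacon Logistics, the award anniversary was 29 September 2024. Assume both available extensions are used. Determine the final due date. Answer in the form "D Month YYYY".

Adding 45 calendar days to 29 September 2024 gives 13 November 2024.
Since 13 November 2024 is a Wednesday and not a holiday, the date is unchanged.
The 90-calendar-day extension moves the deadline from 13 November 2024 to 11 February 2025.
11 February 2025 (Tuesday) is already a business day.
Add the 90 calendar-day extension to 11 February 2025: 12 May 2025.
12 May 2025 (Monday) is already a business day.
So the filing is due 12 May 2025.

12 May 2025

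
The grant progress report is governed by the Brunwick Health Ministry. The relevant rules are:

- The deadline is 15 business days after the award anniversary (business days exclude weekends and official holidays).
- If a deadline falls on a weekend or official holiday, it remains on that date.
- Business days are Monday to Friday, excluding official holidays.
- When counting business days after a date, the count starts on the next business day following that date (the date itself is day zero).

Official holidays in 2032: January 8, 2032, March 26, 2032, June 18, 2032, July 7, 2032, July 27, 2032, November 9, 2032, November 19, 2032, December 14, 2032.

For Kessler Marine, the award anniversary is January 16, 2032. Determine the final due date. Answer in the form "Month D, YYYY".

Starting the day after January 16, 2032 and counting 15 business days lands on February 6, 2032.
No adjustment is made for weekends or holidays, so February 6, 2032 stands.
The final due date is February 6, 2032.

February 6, 2032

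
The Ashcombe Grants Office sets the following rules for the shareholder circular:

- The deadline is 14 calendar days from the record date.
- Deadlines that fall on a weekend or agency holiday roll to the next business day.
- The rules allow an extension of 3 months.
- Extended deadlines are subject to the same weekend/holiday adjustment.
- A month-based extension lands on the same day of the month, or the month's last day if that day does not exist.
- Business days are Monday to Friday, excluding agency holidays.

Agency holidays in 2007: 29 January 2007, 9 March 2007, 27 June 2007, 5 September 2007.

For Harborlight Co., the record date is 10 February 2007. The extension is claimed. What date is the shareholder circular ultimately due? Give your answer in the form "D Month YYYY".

28 May 2007

Trigger date 10 February 2007 + 14 calendar days = 24 February 2007.
Because 24 February 2007 is a Saturday, the deadline becomes 26 February 2007 (Monday).
Applying the 3 months extension: 3 months after 26 February 2007 is 26 May 2007.
Because 26 May 2007 is a Saturday, the deadline becomes 28 May 2007 (Monday).
Final deadline: 28 May 2007.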